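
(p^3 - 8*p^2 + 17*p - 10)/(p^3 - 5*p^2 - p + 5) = (p - 2)/(p + 1)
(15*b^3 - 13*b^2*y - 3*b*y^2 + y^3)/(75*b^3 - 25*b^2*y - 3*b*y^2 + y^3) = (-3*b^2 + 2*b*y + y^2)/(-15*b^2 + 2*b*y + y^2)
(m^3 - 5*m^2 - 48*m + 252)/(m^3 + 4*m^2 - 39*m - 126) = (m - 6)/(m + 3)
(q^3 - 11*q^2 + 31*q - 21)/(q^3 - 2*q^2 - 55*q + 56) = (q^2 - 10*q + 21)/(q^2 - q - 56)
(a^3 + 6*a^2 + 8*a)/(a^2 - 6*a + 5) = a*(a^2 + 6*a + 8)/(a^2 - 6*a + 5)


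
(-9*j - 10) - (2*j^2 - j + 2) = -2*j^2 - 8*j - 12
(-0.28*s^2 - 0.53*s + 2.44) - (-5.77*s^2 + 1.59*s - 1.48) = 5.49*s^2 - 2.12*s + 3.92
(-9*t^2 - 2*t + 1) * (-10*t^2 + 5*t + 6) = 90*t^4 - 25*t^3 - 74*t^2 - 7*t + 6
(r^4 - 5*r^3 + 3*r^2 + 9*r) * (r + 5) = r^5 - 22*r^3 + 24*r^2 + 45*r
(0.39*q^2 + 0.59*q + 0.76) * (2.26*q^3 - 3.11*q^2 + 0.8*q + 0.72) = 0.8814*q^5 + 0.1205*q^4 + 0.1947*q^3 - 1.6108*q^2 + 1.0328*q + 0.5472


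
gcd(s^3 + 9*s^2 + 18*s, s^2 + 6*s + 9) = s + 3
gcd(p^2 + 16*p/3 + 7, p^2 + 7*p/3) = p + 7/3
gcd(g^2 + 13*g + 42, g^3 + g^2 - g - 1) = 1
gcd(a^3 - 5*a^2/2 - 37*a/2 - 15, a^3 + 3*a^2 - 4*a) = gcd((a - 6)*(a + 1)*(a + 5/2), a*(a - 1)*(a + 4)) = 1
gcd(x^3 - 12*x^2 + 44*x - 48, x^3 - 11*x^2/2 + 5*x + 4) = x^2 - 6*x + 8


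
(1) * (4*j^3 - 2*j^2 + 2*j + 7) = 4*j^3 - 2*j^2 + 2*j + 7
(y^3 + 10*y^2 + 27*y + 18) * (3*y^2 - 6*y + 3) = 3*y^5 + 24*y^4 + 24*y^3 - 78*y^2 - 27*y + 54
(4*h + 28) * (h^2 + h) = 4*h^3 + 32*h^2 + 28*h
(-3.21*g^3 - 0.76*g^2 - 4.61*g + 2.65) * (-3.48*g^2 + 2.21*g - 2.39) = 11.1708*g^5 - 4.4493*g^4 + 22.0351*g^3 - 17.5937*g^2 + 16.8744*g - 6.3335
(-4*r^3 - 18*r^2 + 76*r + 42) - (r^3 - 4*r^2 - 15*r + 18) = -5*r^3 - 14*r^2 + 91*r + 24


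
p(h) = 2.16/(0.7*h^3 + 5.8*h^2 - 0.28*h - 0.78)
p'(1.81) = -0.12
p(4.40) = 0.01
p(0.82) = 0.66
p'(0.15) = -6.86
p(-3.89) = 0.05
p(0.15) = -3.13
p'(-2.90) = 0.03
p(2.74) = 0.04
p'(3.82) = -0.01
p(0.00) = -2.77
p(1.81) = 0.10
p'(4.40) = -0.01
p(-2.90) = 0.07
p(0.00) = -2.77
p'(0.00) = 0.99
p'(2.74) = -0.03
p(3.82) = 0.02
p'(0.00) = 0.99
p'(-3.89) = 0.01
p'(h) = 2.16*(-2.1*h^2 - 11.6*h + 0.28)/(0.7*h^3 + 5.8*h^2 - 0.28*h - 0.78)^2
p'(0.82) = -2.14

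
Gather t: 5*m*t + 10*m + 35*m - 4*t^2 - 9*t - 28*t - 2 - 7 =45*m - 4*t^2 + t*(5*m - 37) - 9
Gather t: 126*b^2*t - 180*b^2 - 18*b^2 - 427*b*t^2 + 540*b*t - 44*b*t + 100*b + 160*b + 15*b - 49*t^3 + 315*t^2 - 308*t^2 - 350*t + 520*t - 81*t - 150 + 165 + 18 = -198*b^2 + 275*b - 49*t^3 + t^2*(7 - 427*b) + t*(126*b^2 + 496*b + 89) + 33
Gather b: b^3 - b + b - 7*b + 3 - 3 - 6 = b^3 - 7*b - 6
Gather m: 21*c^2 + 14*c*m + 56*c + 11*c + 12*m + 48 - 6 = 21*c^2 + 67*c + m*(14*c + 12) + 42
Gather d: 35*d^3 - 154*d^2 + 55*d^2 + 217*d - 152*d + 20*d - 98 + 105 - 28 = 35*d^3 - 99*d^2 + 85*d - 21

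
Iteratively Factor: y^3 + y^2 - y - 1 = (y + 1)*(y^2 - 1) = (y + 1)^2*(y - 1)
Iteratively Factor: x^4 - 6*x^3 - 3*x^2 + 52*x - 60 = (x - 2)*(x^3 - 4*x^2 - 11*x + 30) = (x - 5)*(x - 2)*(x^2 + x - 6) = (x - 5)*(x - 2)^2*(x + 3)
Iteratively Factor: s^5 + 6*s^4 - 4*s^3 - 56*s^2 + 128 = (s + 2)*(s^4 + 4*s^3 - 12*s^2 - 32*s + 64) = (s - 2)*(s + 2)*(s^3 + 6*s^2 - 32) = (s - 2)^2*(s + 2)*(s^2 + 8*s + 16) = (s - 2)^2*(s + 2)*(s + 4)*(s + 4)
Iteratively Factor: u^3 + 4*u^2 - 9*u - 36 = (u - 3)*(u^2 + 7*u + 12) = (u - 3)*(u + 3)*(u + 4)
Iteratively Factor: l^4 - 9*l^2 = (l)*(l^3 - 9*l) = l*(l - 3)*(l^2 + 3*l) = l^2*(l - 3)*(l + 3)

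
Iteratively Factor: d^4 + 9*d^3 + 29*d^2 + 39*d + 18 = (d + 2)*(d^3 + 7*d^2 + 15*d + 9) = (d + 2)*(d + 3)*(d^2 + 4*d + 3) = (d + 2)*(d + 3)^2*(d + 1)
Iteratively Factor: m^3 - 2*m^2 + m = (m - 1)*(m^2 - m) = (m - 1)^2*(m)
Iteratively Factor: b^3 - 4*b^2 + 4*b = (b - 2)*(b^2 - 2*b) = b*(b - 2)*(b - 2)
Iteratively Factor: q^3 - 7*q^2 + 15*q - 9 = (q - 1)*(q^2 - 6*q + 9) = (q - 3)*(q - 1)*(q - 3)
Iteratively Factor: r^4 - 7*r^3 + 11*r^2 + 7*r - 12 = (r - 4)*(r^3 - 3*r^2 - r + 3) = (r - 4)*(r - 1)*(r^2 - 2*r - 3) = (r - 4)*(r - 1)*(r + 1)*(r - 3)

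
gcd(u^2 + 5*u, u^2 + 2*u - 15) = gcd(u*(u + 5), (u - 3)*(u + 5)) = u + 5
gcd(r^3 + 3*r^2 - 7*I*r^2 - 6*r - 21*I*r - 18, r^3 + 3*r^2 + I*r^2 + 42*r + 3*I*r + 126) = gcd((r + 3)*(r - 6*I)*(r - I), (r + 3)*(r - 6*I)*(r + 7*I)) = r^2 + r*(3 - 6*I) - 18*I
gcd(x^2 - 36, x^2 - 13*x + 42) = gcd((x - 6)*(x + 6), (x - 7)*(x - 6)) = x - 6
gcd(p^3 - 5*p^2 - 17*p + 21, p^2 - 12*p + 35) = p - 7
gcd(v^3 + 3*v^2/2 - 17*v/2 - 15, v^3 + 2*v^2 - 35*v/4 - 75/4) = v^2 - v/2 - 15/2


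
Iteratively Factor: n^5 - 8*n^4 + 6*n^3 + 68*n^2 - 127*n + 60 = (n - 4)*(n^4 - 4*n^3 - 10*n^2 + 28*n - 15) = (n - 4)*(n - 1)*(n^3 - 3*n^2 - 13*n + 15) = (n - 4)*(n - 1)*(n + 3)*(n^2 - 6*n + 5) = (n - 4)*(n - 1)^2*(n + 3)*(n - 5)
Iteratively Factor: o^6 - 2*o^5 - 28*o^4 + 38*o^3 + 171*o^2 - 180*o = (o + 4)*(o^5 - 6*o^4 - 4*o^3 + 54*o^2 - 45*o) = (o - 5)*(o + 4)*(o^4 - o^3 - 9*o^2 + 9*o) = (o - 5)*(o - 1)*(o + 4)*(o^3 - 9*o) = (o - 5)*(o - 3)*(o - 1)*(o + 4)*(o^2 + 3*o) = o*(o - 5)*(o - 3)*(o - 1)*(o + 4)*(o + 3)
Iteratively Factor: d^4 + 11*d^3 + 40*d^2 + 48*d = (d)*(d^3 + 11*d^2 + 40*d + 48) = d*(d + 4)*(d^2 + 7*d + 12) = d*(d + 4)^2*(d + 3)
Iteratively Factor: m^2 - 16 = (m - 4)*(m + 4)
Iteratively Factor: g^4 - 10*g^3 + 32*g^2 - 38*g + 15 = (g - 3)*(g^3 - 7*g^2 + 11*g - 5) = (g - 3)*(g - 1)*(g^2 - 6*g + 5) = (g - 3)*(g - 1)^2*(g - 5)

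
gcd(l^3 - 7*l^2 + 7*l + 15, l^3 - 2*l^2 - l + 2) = l + 1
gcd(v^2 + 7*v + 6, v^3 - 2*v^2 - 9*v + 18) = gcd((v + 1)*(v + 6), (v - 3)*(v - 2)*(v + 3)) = 1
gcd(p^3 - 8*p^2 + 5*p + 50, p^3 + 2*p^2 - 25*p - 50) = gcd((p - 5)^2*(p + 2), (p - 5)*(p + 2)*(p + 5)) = p^2 - 3*p - 10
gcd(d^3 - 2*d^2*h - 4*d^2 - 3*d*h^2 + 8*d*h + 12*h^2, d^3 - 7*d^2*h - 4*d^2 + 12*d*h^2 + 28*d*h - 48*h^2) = d^2 - 3*d*h - 4*d + 12*h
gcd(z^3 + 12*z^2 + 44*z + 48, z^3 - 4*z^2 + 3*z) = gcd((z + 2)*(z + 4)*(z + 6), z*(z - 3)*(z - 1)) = 1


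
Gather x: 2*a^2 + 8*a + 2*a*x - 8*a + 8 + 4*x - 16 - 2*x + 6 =2*a^2 + x*(2*a + 2) - 2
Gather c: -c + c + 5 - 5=0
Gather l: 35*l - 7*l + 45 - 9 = 28*l + 36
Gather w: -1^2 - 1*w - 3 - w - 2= -2*w - 6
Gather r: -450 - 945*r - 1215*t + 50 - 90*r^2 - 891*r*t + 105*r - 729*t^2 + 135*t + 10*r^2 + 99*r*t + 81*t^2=-80*r^2 + r*(-792*t - 840) - 648*t^2 - 1080*t - 400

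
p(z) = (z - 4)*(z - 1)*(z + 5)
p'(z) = (z - 4)*(z - 1) + (z - 4)*(z + 5) + (z - 1)*(z + 5) = 3*z^2 - 21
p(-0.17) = 23.57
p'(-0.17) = -20.91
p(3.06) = -15.61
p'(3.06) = 7.09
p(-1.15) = 42.63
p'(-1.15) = -17.03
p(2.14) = -15.14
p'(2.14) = -7.26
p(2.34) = -16.33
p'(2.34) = -4.57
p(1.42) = -6.96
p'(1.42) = -14.95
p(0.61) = 7.42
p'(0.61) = -19.88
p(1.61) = -9.64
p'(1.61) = -13.22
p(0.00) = 20.00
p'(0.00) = -21.00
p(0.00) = 20.00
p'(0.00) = -21.00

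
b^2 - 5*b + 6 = (b - 3)*(b - 2)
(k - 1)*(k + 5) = k^2 + 4*k - 5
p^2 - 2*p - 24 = (p - 6)*(p + 4)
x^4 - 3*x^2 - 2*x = x*(x - 2)*(x + 1)^2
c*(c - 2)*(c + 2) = c^3 - 4*c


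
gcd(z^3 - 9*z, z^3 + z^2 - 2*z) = z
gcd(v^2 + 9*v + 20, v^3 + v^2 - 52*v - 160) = v^2 + 9*v + 20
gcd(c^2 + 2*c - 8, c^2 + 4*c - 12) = c - 2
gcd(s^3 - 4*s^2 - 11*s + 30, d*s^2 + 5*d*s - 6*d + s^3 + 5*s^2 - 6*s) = 1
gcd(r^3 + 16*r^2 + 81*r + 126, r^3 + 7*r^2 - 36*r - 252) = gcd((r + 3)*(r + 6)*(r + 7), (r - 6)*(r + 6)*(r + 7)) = r^2 + 13*r + 42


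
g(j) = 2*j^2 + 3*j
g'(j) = 4*j + 3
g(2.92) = 25.81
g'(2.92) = 14.68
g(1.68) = 10.68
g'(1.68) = 9.72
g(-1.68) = 0.60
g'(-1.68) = -3.72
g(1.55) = 9.46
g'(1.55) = 9.20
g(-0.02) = -0.06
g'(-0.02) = 2.92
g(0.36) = 1.34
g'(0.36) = 4.44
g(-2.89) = 8.03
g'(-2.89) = -8.56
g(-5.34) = 41.01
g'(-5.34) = -18.36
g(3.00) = 27.00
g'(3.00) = 15.00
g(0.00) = 0.00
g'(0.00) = 3.00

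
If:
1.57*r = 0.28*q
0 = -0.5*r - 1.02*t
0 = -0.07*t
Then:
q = 0.00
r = 0.00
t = 0.00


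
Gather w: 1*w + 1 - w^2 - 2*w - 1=-w^2 - w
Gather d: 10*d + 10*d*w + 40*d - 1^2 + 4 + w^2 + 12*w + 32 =d*(10*w + 50) + w^2 + 12*w + 35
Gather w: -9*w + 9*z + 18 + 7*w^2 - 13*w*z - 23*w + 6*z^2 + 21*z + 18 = 7*w^2 + w*(-13*z - 32) + 6*z^2 + 30*z + 36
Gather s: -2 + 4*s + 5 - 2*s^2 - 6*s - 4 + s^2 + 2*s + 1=-s^2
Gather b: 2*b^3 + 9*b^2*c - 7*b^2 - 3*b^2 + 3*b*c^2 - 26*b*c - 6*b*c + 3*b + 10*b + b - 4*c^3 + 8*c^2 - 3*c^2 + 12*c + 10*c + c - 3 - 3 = 2*b^3 + b^2*(9*c - 10) + b*(3*c^2 - 32*c + 14) - 4*c^3 + 5*c^2 + 23*c - 6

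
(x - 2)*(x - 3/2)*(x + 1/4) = x^3 - 13*x^2/4 + 17*x/8 + 3/4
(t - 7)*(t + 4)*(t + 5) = t^3 + 2*t^2 - 43*t - 140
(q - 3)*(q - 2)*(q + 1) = q^3 - 4*q^2 + q + 6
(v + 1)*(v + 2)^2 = v^3 + 5*v^2 + 8*v + 4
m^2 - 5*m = m*(m - 5)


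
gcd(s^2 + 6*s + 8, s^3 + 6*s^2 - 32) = s + 4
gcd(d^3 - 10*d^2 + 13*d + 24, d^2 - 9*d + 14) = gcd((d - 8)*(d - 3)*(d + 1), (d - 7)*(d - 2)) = 1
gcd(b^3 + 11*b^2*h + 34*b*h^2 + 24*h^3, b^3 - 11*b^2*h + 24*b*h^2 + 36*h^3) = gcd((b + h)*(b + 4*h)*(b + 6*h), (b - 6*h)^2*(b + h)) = b + h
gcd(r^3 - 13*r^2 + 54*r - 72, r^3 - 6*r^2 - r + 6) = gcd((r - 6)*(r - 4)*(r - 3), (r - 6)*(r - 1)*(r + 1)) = r - 6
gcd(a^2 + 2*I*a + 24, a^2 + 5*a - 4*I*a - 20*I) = a - 4*I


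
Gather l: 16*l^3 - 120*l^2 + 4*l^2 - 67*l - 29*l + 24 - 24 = 16*l^3 - 116*l^2 - 96*l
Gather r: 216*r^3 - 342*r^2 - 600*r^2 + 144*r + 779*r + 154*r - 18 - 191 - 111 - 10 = 216*r^3 - 942*r^2 + 1077*r - 330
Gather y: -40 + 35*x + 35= 35*x - 5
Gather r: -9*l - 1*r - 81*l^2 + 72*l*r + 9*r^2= -81*l^2 - 9*l + 9*r^2 + r*(72*l - 1)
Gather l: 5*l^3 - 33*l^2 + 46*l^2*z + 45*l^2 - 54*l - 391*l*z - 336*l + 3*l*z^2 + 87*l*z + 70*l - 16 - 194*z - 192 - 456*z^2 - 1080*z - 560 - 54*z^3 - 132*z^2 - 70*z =5*l^3 + l^2*(46*z + 12) + l*(3*z^2 - 304*z - 320) - 54*z^3 - 588*z^2 - 1344*z - 768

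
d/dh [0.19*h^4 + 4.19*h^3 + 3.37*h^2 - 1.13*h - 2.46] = 0.76*h^3 + 12.57*h^2 + 6.74*h - 1.13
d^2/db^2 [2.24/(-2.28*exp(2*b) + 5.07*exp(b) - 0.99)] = (-2.24*(4.56*exp(b) - 5.07)*(9.12*exp(b) - 10.14)*exp(b) + (20.4288*exp(b) - 11.3568)*(2.28*exp(2*b) - 5.07*exp(b) + 0.99))*exp(b)/(2.28*exp(2*b) - 5.07*exp(b) + 0.99)^3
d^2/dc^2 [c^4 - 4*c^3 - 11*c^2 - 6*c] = 12*c^2 - 24*c - 22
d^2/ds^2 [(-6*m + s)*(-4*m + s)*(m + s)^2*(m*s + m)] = 2*m*(38*m^3 + 15*m^2*s + 5*m^2 - 48*m*s^2 - 24*m*s + 10*s^3 + 6*s^2)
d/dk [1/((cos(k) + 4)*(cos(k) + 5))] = (2*cos(k) + 9)*sin(k)/((cos(k) + 4)^2*(cos(k) + 5)^2)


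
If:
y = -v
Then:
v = -y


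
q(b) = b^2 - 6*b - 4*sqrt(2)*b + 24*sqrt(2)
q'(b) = 2*b - 6 - 4*sqrt(2)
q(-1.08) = 47.70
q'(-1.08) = -13.82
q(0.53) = 28.04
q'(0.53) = -10.60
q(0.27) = 30.87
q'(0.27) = -11.12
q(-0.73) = 42.98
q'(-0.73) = -13.12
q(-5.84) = 136.12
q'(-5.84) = -23.34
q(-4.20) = 100.54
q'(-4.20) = -20.06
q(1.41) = 19.49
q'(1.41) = -8.84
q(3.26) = 6.57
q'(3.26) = -5.14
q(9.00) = 10.03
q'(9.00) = 6.34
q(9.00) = 10.03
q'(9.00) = 6.34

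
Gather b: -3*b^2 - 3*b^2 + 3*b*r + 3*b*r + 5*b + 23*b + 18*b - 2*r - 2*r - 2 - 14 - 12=-6*b^2 + b*(6*r + 46) - 4*r - 28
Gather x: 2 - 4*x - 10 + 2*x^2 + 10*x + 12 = 2*x^2 + 6*x + 4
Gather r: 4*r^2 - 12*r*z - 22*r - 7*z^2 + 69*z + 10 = 4*r^2 + r*(-12*z - 22) - 7*z^2 + 69*z + 10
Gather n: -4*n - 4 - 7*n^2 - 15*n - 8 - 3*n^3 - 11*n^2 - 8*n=-3*n^3 - 18*n^2 - 27*n - 12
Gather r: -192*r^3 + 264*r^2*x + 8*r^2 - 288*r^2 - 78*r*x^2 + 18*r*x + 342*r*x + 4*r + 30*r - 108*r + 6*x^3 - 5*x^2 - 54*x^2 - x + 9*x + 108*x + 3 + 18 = -192*r^3 + r^2*(264*x - 280) + r*(-78*x^2 + 360*x - 74) + 6*x^3 - 59*x^2 + 116*x + 21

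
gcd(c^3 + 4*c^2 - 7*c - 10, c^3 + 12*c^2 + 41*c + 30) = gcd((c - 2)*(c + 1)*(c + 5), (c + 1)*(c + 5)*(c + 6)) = c^2 + 6*c + 5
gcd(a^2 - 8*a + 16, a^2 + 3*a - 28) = a - 4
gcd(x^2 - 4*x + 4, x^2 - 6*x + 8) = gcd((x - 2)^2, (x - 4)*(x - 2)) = x - 2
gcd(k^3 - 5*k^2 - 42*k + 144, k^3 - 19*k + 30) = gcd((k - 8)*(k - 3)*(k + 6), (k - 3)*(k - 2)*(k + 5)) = k - 3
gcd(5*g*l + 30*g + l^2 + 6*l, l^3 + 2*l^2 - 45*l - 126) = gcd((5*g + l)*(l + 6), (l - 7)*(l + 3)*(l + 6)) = l + 6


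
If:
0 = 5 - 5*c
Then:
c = 1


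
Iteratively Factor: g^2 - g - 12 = (g - 4)*(g + 3)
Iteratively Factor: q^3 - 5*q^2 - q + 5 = (q + 1)*(q^2 - 6*q + 5) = (q - 1)*(q + 1)*(q - 5)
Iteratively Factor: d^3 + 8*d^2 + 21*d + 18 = (d + 3)*(d^2 + 5*d + 6) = (d + 3)^2*(d + 2)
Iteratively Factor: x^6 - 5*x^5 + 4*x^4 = (x)*(x^5 - 5*x^4 + 4*x^3) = x^2*(x^4 - 5*x^3 + 4*x^2) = x^2*(x - 1)*(x^3 - 4*x^2) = x^3*(x - 1)*(x^2 - 4*x) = x^4*(x - 1)*(x - 4)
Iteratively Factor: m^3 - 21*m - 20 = (m + 1)*(m^2 - m - 20) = (m - 5)*(m + 1)*(m + 4)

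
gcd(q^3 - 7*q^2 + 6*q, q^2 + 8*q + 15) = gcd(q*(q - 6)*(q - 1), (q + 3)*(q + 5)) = 1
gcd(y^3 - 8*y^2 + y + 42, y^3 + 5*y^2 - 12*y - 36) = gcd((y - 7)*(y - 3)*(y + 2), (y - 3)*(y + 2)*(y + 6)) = y^2 - y - 6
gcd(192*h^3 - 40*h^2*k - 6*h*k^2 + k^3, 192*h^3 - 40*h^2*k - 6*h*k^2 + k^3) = 192*h^3 - 40*h^2*k - 6*h*k^2 + k^3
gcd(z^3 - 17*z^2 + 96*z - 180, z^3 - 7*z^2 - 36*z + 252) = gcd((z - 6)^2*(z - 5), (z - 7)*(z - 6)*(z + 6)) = z - 6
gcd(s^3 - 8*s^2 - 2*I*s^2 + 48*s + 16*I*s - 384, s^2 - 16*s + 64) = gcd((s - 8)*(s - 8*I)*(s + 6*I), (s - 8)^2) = s - 8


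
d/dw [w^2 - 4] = 2*w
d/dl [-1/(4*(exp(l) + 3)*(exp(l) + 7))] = (exp(l) + 5)*exp(l)/(2*(exp(l) + 3)^2*(exp(l) + 7)^2)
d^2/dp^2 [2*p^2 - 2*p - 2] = 4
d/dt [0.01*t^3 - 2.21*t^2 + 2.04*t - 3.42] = 0.03*t^2 - 4.42*t + 2.04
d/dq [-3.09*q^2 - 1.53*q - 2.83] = -6.18*q - 1.53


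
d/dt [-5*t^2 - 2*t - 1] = -10*t - 2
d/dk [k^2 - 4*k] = 2*k - 4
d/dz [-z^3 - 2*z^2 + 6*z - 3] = -3*z^2 - 4*z + 6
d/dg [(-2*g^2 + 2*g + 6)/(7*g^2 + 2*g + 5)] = 2*(-9*g^2 - 52*g - 1)/(49*g^4 + 28*g^3 + 74*g^2 + 20*g + 25)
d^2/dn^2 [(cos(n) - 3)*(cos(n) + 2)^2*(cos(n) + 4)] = 161*cos(n)/4 - 4*cos(2*n)^2 + 6*cos(2*n) - 45*cos(3*n)/4 + 2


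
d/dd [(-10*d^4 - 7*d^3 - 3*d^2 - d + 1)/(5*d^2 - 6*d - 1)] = (-100*d^5 + 145*d^4 + 124*d^3 + 44*d^2 - 4*d + 7)/(25*d^4 - 60*d^3 + 26*d^2 + 12*d + 1)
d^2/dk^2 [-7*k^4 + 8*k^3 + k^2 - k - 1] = -84*k^2 + 48*k + 2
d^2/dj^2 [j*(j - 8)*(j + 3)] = 6*j - 10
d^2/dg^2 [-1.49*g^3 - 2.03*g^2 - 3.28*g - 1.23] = -8.94*g - 4.06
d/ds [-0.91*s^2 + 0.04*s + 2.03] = 0.04 - 1.82*s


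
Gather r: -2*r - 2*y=-2*r - 2*y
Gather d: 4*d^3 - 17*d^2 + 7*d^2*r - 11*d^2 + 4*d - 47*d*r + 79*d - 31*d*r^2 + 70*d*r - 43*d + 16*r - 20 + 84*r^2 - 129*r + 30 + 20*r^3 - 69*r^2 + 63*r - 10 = 4*d^3 + d^2*(7*r - 28) + d*(-31*r^2 + 23*r + 40) + 20*r^3 + 15*r^2 - 50*r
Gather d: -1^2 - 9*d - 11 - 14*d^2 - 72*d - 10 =-14*d^2 - 81*d - 22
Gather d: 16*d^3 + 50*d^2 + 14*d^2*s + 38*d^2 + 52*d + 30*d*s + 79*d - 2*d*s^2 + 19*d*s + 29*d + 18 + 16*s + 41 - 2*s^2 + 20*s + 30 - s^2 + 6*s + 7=16*d^3 + d^2*(14*s + 88) + d*(-2*s^2 + 49*s + 160) - 3*s^2 + 42*s + 96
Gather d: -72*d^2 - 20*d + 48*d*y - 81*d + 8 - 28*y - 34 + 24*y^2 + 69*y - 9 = -72*d^2 + d*(48*y - 101) + 24*y^2 + 41*y - 35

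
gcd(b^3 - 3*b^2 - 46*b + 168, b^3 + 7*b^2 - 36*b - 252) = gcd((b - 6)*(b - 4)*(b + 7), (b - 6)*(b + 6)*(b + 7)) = b^2 + b - 42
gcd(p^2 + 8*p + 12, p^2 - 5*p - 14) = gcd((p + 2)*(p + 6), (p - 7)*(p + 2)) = p + 2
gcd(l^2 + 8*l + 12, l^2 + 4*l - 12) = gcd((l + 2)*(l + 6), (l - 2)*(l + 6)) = l + 6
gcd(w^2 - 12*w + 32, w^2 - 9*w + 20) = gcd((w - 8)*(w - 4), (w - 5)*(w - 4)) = w - 4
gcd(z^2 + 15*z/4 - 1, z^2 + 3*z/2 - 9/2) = 1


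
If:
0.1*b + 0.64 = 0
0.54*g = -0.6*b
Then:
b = -6.40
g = 7.11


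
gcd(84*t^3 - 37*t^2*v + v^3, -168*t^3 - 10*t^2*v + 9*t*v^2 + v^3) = 28*t^2 - 3*t*v - v^2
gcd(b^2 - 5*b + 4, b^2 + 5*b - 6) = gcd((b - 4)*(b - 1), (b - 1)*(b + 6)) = b - 1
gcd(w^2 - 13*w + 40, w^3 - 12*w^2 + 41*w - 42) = 1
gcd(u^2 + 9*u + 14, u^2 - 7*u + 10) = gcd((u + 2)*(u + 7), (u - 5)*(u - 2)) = 1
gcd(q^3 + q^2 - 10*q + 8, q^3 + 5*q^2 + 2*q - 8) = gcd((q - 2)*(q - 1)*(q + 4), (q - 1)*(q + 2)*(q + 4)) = q^2 + 3*q - 4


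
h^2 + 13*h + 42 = (h + 6)*(h + 7)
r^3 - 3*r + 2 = (r - 1)^2*(r + 2)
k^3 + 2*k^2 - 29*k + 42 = (k - 3)*(k - 2)*(k + 7)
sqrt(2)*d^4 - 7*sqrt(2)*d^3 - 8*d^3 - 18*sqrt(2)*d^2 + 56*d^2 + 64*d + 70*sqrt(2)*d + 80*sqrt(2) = (d - 8)*(d - 5*sqrt(2))*(d + sqrt(2))*(sqrt(2)*d + sqrt(2))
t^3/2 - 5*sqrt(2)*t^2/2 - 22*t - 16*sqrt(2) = (t/2 + sqrt(2))*(t - 8*sqrt(2))*(t + sqrt(2))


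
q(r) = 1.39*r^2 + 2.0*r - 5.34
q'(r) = 2.78*r + 2.0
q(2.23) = 6.03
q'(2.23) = 8.20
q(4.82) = 36.59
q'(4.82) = 15.40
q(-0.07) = -5.47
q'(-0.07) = 1.81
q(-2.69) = -0.66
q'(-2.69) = -5.48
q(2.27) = 6.36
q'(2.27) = 8.31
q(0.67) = -3.38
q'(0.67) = 3.86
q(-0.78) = -6.05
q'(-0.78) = -0.17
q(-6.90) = 47.04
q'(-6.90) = -17.18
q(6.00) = 56.70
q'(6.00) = 18.68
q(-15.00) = 277.41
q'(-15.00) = -39.70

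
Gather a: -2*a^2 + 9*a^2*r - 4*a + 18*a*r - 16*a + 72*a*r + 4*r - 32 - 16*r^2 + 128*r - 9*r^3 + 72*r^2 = a^2*(9*r - 2) + a*(90*r - 20) - 9*r^3 + 56*r^2 + 132*r - 32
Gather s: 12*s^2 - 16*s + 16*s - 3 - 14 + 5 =12*s^2 - 12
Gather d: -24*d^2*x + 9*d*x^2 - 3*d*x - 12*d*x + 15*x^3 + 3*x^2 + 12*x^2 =-24*d^2*x + d*(9*x^2 - 15*x) + 15*x^3 + 15*x^2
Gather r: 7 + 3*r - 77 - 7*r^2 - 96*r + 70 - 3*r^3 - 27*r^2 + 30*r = -3*r^3 - 34*r^2 - 63*r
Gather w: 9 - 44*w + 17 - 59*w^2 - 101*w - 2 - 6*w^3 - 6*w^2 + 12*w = -6*w^3 - 65*w^2 - 133*w + 24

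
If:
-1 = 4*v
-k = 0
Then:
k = 0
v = -1/4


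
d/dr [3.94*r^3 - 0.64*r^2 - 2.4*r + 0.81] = 11.82*r^2 - 1.28*r - 2.4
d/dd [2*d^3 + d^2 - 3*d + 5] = 6*d^2 + 2*d - 3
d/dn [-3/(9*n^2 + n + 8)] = 3*(18*n + 1)/(9*n^2 + n + 8)^2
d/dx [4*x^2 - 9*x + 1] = 8*x - 9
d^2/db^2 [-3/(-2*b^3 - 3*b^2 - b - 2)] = 6*(-3*(2*b + 1)*(2*b^3 + 3*b^2 + b + 2) + (6*b^2 + 6*b + 1)^2)/(2*b^3 + 3*b^2 + b + 2)^3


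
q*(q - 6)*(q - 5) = q^3 - 11*q^2 + 30*q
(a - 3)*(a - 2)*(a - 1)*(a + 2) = a^4 - 4*a^3 - a^2 + 16*a - 12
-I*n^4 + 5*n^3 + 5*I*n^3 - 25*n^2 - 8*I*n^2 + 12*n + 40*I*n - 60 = (n - 5)*(n - 2*I)*(n + 6*I)*(-I*n + 1)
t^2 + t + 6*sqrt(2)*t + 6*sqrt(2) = (t + 1)*(t + 6*sqrt(2))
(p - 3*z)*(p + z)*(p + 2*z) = p^3 - 7*p*z^2 - 6*z^3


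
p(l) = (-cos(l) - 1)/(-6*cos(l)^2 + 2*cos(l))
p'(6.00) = -0.32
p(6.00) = 0.54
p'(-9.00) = 0.07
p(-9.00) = 0.01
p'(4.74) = 648.64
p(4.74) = -20.29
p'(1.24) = 8646.89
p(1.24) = -79.63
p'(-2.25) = 0.42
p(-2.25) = 0.10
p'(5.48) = -2.93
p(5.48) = 1.13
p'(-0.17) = -0.18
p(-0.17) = 0.51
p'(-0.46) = -0.66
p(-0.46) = 0.63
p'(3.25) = 0.01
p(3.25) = 0.00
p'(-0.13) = -0.13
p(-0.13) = 0.51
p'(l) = (-12*sin(l)*cos(l) + 2*sin(l))*(-cos(l) - 1)/(-6*cos(l)^2 + 2*cos(l))^2 + sin(l)/(-6*cos(l)^2 + 2*cos(l)) = (3*sin(l) - sin(l)/cos(l)^2 + 6*tan(l))/(2*(3*cos(l) - 1)^2)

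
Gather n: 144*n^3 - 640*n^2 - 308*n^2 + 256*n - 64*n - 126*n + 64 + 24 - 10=144*n^3 - 948*n^2 + 66*n + 78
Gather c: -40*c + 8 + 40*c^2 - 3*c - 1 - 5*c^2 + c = 35*c^2 - 42*c + 7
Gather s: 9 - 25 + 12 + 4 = 0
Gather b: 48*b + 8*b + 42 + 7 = 56*b + 49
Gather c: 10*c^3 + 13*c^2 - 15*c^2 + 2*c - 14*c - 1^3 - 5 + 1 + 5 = 10*c^3 - 2*c^2 - 12*c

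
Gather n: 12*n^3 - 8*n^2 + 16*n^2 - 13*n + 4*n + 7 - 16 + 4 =12*n^3 + 8*n^2 - 9*n - 5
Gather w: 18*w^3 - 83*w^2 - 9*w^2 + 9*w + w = 18*w^3 - 92*w^2 + 10*w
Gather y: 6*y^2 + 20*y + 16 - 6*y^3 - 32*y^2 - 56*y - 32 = -6*y^3 - 26*y^2 - 36*y - 16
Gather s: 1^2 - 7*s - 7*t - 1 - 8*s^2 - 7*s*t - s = -8*s^2 + s*(-7*t - 8) - 7*t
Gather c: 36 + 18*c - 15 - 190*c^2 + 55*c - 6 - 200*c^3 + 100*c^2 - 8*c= -200*c^3 - 90*c^2 + 65*c + 15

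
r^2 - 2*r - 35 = (r - 7)*(r + 5)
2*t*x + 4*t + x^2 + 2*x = (2*t + x)*(x + 2)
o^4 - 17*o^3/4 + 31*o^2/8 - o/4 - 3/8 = (o - 3)*(o - 1)*(o - 1/2)*(o + 1/4)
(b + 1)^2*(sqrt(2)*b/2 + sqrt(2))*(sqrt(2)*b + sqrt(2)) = b^4 + 5*b^3 + 9*b^2 + 7*b + 2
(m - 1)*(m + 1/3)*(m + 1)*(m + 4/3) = m^4 + 5*m^3/3 - 5*m^2/9 - 5*m/3 - 4/9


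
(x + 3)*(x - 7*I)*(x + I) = x^3 + 3*x^2 - 6*I*x^2 + 7*x - 18*I*x + 21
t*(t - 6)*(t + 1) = t^3 - 5*t^2 - 6*t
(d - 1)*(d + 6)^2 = d^3 + 11*d^2 + 24*d - 36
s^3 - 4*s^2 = s^2*(s - 4)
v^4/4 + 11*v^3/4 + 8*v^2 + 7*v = v*(v/2 + 1)^2*(v + 7)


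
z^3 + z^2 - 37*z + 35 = (z - 5)*(z - 1)*(z + 7)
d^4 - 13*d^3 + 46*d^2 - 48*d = d*(d - 8)*(d - 3)*(d - 2)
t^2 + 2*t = t*(t + 2)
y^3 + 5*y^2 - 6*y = y*(y - 1)*(y + 6)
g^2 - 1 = (g - 1)*(g + 1)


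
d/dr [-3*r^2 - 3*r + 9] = -6*r - 3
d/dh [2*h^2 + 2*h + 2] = 4*h + 2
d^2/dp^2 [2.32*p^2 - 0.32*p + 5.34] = 4.64000000000000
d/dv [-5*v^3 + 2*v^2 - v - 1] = -15*v^2 + 4*v - 1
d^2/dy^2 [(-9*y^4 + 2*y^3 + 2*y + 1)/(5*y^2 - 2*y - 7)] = 2*(-225*y^6 + 270*y^5 + 837*y^4 - 880*y^3 - 2487*y^2 + 474*y + 11)/(125*y^6 - 150*y^5 - 465*y^4 + 412*y^3 + 651*y^2 - 294*y - 343)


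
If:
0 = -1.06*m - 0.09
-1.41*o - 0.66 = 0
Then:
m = -0.08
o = -0.47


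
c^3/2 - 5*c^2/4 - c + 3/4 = (c/2 + 1/2)*(c - 3)*(c - 1/2)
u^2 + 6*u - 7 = (u - 1)*(u + 7)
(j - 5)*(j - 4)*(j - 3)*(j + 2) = j^4 - 10*j^3 + 23*j^2 + 34*j - 120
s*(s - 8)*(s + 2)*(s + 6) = s^4 - 52*s^2 - 96*s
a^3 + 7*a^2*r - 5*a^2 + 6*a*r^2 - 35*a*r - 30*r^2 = (a - 5)*(a + r)*(a + 6*r)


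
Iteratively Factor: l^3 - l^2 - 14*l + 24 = (l - 2)*(l^2 + l - 12) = (l - 3)*(l - 2)*(l + 4)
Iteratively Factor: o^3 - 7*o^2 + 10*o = (o)*(o^2 - 7*o + 10) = o*(o - 2)*(o - 5)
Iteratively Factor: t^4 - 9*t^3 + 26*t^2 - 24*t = (t)*(t^3 - 9*t^2 + 26*t - 24) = t*(t - 4)*(t^2 - 5*t + 6) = t*(t - 4)*(t - 3)*(t - 2)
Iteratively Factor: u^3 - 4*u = (u)*(u^2 - 4) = u*(u + 2)*(u - 2)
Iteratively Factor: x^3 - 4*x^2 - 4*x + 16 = (x - 4)*(x^2 - 4) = (x - 4)*(x + 2)*(x - 2)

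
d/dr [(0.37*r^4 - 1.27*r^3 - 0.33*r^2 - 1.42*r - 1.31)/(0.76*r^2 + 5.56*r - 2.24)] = (0.5624*r^5 + 5.2064*r^4 - 17.4376*r^3 + 7.7788*r^2 + 3.4696*r + 10.4644)/(0.5776*r^4 + 8.4512*r^3 + 27.5088*r^2 - 24.9088*r + 5.0176)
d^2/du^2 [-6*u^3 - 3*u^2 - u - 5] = -36*u - 6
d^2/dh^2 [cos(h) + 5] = -cos(h)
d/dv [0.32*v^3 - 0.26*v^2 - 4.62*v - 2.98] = 0.96*v^2 - 0.52*v - 4.62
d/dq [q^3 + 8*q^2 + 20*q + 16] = 3*q^2 + 16*q + 20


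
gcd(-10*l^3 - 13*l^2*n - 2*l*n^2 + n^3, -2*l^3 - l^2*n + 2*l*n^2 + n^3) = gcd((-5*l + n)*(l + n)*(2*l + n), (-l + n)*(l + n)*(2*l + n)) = 2*l^2 + 3*l*n + n^2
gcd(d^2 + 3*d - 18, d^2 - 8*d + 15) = d - 3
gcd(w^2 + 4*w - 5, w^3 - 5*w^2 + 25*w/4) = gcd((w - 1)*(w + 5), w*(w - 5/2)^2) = 1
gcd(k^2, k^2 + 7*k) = k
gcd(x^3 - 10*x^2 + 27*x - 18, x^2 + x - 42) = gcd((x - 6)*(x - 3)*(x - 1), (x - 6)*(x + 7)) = x - 6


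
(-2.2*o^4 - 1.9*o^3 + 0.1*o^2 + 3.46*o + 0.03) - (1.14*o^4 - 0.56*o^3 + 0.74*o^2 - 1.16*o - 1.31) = -3.34*o^4 - 1.34*o^3 - 0.64*o^2 + 4.62*o + 1.34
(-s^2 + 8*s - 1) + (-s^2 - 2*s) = -2*s^2 + 6*s - 1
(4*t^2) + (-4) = 4*t^2 - 4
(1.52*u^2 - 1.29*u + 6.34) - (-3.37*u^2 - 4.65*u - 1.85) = 4.89*u^2 + 3.36*u + 8.19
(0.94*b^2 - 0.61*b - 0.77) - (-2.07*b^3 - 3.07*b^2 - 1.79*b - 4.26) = 2.07*b^3 + 4.01*b^2 + 1.18*b + 3.49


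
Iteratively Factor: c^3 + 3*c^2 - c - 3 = (c - 1)*(c^2 + 4*c + 3) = (c - 1)*(c + 3)*(c + 1)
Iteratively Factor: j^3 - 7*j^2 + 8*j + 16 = (j - 4)*(j^2 - 3*j - 4) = (j - 4)*(j + 1)*(j - 4)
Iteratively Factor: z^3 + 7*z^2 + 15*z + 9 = (z + 1)*(z^2 + 6*z + 9) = (z + 1)*(z + 3)*(z + 3)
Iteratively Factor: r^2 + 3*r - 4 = (r - 1)*(r + 4)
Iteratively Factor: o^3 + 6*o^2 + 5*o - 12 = (o - 1)*(o^2 + 7*o + 12) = (o - 1)*(o + 3)*(o + 4)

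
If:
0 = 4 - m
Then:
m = 4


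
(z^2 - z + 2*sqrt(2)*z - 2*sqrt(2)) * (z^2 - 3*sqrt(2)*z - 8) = z^4 - sqrt(2)*z^3 - z^3 - 20*z^2 + sqrt(2)*z^2 - 16*sqrt(2)*z + 20*z + 16*sqrt(2)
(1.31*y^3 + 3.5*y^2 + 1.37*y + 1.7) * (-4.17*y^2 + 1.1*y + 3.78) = -5.4627*y^5 - 13.154*y^4 + 3.0889*y^3 + 7.648*y^2 + 7.0486*y + 6.426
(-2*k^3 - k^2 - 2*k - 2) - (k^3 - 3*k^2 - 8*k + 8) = -3*k^3 + 2*k^2 + 6*k - 10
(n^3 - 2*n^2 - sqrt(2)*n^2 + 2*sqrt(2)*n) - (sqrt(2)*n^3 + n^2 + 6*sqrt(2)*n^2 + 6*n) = -sqrt(2)*n^3 + n^3 - 7*sqrt(2)*n^2 - 3*n^2 - 6*n + 2*sqrt(2)*n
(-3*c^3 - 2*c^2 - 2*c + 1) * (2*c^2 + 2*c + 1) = -6*c^5 - 10*c^4 - 11*c^3 - 4*c^2 + 1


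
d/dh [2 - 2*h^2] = -4*h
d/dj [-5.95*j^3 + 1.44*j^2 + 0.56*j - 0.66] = -17.85*j^2 + 2.88*j + 0.56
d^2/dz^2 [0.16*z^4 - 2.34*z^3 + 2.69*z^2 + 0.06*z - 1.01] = 1.92*z^2 - 14.04*z + 5.38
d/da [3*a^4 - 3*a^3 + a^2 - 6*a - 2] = 12*a^3 - 9*a^2 + 2*a - 6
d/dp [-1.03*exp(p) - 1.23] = -1.03*exp(p)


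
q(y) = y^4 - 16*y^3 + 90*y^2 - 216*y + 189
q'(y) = 4*y^3 - 48*y^2 + 180*y - 216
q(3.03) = -0.00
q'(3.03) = -0.01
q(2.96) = 0.00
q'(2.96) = -0.02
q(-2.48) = 1560.09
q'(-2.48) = -1018.63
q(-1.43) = 732.89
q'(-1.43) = -583.25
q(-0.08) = 206.86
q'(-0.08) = -230.71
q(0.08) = 172.29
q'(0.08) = -201.91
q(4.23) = -5.15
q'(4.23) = -10.71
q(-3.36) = 2665.21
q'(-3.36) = -1514.43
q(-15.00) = 128304.00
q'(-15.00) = -27216.00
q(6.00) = -27.00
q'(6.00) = 0.00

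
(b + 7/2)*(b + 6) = b^2 + 19*b/2 + 21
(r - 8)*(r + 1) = r^2 - 7*r - 8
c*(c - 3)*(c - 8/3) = c^3 - 17*c^2/3 + 8*c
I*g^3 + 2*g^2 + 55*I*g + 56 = (g - 8*I)*(g + 7*I)*(I*g + 1)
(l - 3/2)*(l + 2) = l^2 + l/2 - 3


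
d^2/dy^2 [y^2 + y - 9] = 2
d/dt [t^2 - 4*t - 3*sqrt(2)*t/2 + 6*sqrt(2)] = 2*t - 4 - 3*sqrt(2)/2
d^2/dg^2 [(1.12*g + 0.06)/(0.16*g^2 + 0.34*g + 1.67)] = ((0.32*g + 0.34)*(0.64*g + 0.68)*(1.12*g + 0.06) - (1.0752*g + 0.7808)*(0.16*g^2 + 0.34*g + 1.67))/(0.16*g^2 + 0.34*g + 1.67)^3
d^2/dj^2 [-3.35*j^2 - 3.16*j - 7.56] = -6.70000000000000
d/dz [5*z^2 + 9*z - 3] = 10*z + 9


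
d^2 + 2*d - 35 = (d - 5)*(d + 7)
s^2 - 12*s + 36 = (s - 6)^2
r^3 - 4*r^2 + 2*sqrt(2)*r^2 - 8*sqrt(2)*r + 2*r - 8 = (r - 4)*(r + sqrt(2))^2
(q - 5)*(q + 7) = q^2 + 2*q - 35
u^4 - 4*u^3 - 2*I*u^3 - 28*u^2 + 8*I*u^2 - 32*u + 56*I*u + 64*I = (u - 8)*(u + 2)^2*(u - 2*I)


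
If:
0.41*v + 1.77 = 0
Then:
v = -4.32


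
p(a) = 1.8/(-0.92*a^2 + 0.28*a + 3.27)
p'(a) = 1.8*(1.84*a - 0.28)/(-0.92*a^2 + 0.28*a + 3.27)^2 = (3.312*a - 0.504)/(-0.92*a^2 + 0.28*a + 3.27)^2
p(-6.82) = -0.04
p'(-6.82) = -0.01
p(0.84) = 0.63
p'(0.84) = 0.28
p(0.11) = 0.55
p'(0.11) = -0.01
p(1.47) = 1.06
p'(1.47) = 1.52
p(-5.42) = -0.07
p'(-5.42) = -0.03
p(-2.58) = -0.50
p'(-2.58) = -0.71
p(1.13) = 0.75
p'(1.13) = 0.56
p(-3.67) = -0.18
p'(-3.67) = -0.12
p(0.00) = 0.55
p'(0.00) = -0.05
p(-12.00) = -0.01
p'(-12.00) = -0.00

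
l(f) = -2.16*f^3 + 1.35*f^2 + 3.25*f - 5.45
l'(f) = -6.48*f^2 + 2.7*f + 3.25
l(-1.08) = -4.66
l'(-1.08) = -7.22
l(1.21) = -3.37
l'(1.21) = -2.97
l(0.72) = -3.22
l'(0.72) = 1.83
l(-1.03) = -5.00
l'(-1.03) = -6.41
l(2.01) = -11.00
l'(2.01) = -17.50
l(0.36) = -4.21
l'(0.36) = 3.38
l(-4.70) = 233.35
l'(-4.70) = -152.58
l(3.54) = -72.85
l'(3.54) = -68.40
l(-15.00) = 7539.55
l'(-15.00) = -1495.25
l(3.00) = -41.87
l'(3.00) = -46.97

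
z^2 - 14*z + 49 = (z - 7)^2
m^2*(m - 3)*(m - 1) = m^4 - 4*m^3 + 3*m^2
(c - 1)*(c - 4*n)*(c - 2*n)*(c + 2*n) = c^4 - 4*c^3*n - c^3 - 4*c^2*n^2 + 4*c^2*n + 16*c*n^3 + 4*c*n^2 - 16*n^3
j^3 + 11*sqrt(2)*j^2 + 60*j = j*(j + 5*sqrt(2))*(j + 6*sqrt(2))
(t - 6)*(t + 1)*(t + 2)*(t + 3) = t^4 - 25*t^2 - 60*t - 36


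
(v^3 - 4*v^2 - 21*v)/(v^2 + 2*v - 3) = v*(v - 7)/(v - 1)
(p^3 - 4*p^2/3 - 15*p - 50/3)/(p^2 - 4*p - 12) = (3*p^2 - 10*p - 25)/(3*(p - 6))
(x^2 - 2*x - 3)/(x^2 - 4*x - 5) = (x - 3)/(x - 5)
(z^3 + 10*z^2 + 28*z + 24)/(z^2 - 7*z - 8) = (z^3 + 10*z^2 + 28*z + 24)/(z^2 - 7*z - 8)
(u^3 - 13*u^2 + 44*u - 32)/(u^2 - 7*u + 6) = (u^2 - 12*u + 32)/(u - 6)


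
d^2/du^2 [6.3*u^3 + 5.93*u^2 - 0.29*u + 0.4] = 37.8*u + 11.86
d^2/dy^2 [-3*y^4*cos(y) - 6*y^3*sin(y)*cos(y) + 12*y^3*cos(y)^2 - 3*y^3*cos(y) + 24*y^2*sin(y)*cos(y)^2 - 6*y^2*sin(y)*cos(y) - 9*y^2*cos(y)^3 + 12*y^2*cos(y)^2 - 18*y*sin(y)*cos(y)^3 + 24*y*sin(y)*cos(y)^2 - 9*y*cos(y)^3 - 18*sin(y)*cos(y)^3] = 3*y^4*cos(y) + 24*y^3*sin(y) + 12*y^3*sin(2*y) + 3*y^3*cos(y) - 24*y^3*cos(2*y) + 12*y^2*sin(y) - 54*y^2*sin(3*y) - 60*sqrt(2)*y^2*sin(2*y + pi/4) - 117*y^2*cos(y)/4 + 81*y^2*cos(3*y)/4 + 21*y*sin(y) - 48*y*sin(2*y) - 27*y*sin(3*y) + 36*y*sin(4*y) + 51*y*cos(y)/4 + 12*y*cos(2*y) + 369*y*cos(3*y)/4 + 36*y + 51*sin(y)/2 + 12*sin(2*y) + 51*sin(3*y)/2 + 36*sin(4*y) - 3*cos(y)/2 - 36*cos(2*y)^2 - 6*cos(2*y) + 63*cos(3*y)/2 + 30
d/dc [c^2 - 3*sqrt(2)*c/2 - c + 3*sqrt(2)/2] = 2*c - 3*sqrt(2)/2 - 1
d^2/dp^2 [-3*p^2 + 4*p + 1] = -6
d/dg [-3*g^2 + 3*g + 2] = 3 - 6*g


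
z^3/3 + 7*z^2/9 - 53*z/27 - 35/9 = (z/3 + 1)*(z - 7/3)*(z + 5/3)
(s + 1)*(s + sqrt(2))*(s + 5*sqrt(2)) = s^3 + s^2 + 6*sqrt(2)*s^2 + 6*sqrt(2)*s + 10*s + 10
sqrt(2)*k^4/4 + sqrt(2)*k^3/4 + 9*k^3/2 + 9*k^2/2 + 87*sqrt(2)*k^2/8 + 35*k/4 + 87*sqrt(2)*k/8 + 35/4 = (k/2 + 1/2)*(k + 7*sqrt(2)/2)*(k + 5*sqrt(2))*(sqrt(2)*k/2 + 1/2)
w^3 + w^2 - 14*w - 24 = (w - 4)*(w + 2)*(w + 3)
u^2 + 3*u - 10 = (u - 2)*(u + 5)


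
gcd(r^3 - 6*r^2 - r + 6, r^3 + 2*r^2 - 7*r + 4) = r - 1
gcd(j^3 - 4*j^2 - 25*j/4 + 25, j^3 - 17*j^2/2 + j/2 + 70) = j^2 - 3*j/2 - 10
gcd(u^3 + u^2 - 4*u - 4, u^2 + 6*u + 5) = u + 1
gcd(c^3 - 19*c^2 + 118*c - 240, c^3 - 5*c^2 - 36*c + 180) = c^2 - 11*c + 30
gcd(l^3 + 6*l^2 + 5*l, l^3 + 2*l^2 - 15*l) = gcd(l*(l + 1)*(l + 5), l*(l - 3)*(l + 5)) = l^2 + 5*l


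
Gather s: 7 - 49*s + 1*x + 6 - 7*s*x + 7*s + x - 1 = s*(-7*x - 42) + 2*x + 12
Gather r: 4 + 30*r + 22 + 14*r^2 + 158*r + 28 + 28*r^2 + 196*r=42*r^2 + 384*r + 54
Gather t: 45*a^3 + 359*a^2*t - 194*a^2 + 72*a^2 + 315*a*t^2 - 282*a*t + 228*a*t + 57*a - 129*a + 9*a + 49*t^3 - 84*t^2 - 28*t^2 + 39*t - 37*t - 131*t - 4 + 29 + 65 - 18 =45*a^3 - 122*a^2 - 63*a + 49*t^3 + t^2*(315*a - 112) + t*(359*a^2 - 54*a - 129) + 72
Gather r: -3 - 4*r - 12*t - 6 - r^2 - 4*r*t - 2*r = -r^2 + r*(-4*t - 6) - 12*t - 9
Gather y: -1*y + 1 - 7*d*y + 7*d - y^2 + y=-7*d*y + 7*d - y^2 + 1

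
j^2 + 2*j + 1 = (j + 1)^2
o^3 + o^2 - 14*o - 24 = (o - 4)*(o + 2)*(o + 3)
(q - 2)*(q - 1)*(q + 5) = q^3 + 2*q^2 - 13*q + 10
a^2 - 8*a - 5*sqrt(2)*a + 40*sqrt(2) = (a - 8)*(a - 5*sqrt(2))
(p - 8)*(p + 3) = p^2 - 5*p - 24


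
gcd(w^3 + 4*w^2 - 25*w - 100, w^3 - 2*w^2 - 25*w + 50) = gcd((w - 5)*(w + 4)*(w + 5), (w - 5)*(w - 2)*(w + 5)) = w^2 - 25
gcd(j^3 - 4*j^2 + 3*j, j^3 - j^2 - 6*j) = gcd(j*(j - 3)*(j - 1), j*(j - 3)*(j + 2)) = j^2 - 3*j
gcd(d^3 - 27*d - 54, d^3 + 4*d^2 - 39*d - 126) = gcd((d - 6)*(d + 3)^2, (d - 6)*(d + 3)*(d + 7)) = d^2 - 3*d - 18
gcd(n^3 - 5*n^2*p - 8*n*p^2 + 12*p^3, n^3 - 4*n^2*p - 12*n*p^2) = -n^2 + 4*n*p + 12*p^2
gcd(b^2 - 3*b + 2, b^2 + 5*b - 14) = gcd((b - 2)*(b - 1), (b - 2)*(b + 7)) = b - 2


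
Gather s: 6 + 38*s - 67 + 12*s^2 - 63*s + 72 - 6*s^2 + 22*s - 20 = 6*s^2 - 3*s - 9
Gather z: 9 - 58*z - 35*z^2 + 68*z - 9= -35*z^2 + 10*z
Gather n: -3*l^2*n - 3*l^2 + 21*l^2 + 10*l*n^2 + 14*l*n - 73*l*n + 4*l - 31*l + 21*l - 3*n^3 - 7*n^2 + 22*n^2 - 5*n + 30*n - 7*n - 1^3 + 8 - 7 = 18*l^2 - 6*l - 3*n^3 + n^2*(10*l + 15) + n*(-3*l^2 - 59*l + 18)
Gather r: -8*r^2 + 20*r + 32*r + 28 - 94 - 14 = -8*r^2 + 52*r - 80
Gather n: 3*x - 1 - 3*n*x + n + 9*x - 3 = n*(1 - 3*x) + 12*x - 4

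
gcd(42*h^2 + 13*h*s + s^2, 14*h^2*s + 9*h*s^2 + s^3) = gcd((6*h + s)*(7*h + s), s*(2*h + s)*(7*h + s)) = 7*h + s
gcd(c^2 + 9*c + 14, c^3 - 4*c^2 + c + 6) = 1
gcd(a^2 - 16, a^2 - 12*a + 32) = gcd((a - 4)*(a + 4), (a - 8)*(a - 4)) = a - 4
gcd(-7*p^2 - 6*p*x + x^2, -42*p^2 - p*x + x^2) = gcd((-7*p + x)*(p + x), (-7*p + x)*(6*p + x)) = -7*p + x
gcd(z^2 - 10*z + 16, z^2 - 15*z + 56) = z - 8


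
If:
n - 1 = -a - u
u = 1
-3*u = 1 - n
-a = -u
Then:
No Solution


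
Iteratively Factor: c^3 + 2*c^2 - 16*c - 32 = (c + 4)*(c^2 - 2*c - 8) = (c - 4)*(c + 4)*(c + 2)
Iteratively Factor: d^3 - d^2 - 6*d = (d + 2)*(d^2 - 3*d) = d*(d + 2)*(d - 3)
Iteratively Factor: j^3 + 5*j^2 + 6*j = (j + 3)*(j^2 + 2*j) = (j + 2)*(j + 3)*(j)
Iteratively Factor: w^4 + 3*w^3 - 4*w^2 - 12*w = (w - 2)*(w^3 + 5*w^2 + 6*w) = (w - 2)*(w + 3)*(w^2 + 2*w) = w*(w - 2)*(w + 3)*(w + 2)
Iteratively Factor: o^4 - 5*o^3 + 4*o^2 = (o)*(o^3 - 5*o^2 + 4*o) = o^2*(o^2 - 5*o + 4) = o^2*(o - 4)*(o - 1)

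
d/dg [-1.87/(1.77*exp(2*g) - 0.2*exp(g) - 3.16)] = (6.6198*exp(g) - 0.374)*exp(g)/(-1.77*exp(2*g) + 0.2*exp(g) + 3.16)^2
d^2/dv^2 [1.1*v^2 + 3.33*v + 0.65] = 2.20000000000000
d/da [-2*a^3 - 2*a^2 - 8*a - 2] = -6*a^2 - 4*a - 8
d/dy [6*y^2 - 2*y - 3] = 12*y - 2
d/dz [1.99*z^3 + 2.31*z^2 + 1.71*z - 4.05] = 5.97*z^2 + 4.62*z + 1.71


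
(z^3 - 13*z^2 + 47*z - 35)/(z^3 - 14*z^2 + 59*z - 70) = (z - 1)/(z - 2)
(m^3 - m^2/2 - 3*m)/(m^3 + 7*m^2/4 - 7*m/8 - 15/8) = 4*m*(m - 2)/(4*m^2 + m - 5)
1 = 1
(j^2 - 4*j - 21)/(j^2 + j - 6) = (j - 7)/(j - 2)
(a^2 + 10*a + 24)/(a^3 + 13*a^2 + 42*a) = (a + 4)/(a*(a + 7))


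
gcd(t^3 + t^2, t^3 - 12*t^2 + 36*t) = t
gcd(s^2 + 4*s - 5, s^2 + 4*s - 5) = s^2 + 4*s - 5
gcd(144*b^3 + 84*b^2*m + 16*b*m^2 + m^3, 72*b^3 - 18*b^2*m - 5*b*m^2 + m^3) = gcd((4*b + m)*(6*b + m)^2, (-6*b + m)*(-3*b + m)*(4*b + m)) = 4*b + m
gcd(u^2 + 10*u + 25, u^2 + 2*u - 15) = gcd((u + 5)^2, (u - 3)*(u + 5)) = u + 5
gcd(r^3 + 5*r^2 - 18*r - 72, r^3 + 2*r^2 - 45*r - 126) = r^2 + 9*r + 18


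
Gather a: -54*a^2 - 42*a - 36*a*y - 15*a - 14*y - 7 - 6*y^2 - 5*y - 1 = -54*a^2 + a*(-36*y - 57) - 6*y^2 - 19*y - 8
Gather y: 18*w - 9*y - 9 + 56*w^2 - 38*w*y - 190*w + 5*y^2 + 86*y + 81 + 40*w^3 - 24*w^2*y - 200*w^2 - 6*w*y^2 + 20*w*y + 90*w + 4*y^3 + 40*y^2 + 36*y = 40*w^3 - 144*w^2 - 82*w + 4*y^3 + y^2*(45 - 6*w) + y*(-24*w^2 - 18*w + 113) + 72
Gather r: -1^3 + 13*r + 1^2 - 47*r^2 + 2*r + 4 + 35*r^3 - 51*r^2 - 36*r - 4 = 35*r^3 - 98*r^2 - 21*r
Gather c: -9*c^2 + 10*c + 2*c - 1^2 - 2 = -9*c^2 + 12*c - 3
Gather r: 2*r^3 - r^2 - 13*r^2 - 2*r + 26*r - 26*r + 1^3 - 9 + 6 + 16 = 2*r^3 - 14*r^2 - 2*r + 14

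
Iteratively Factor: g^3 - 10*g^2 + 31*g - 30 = (g - 2)*(g^2 - 8*g + 15) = (g - 3)*(g - 2)*(g - 5)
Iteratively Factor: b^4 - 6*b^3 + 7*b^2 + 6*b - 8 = (b - 4)*(b^3 - 2*b^2 - b + 2) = (b - 4)*(b - 2)*(b^2 - 1) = (b - 4)*(b - 2)*(b - 1)*(b + 1)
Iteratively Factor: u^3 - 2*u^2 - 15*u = (u - 5)*(u^2 + 3*u) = (u - 5)*(u + 3)*(u)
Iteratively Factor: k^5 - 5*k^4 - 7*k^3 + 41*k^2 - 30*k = (k)*(k^4 - 5*k^3 - 7*k^2 + 41*k - 30) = k*(k - 1)*(k^3 - 4*k^2 - 11*k + 30) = k*(k - 5)*(k - 1)*(k^2 + k - 6) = k*(k - 5)*(k - 2)*(k - 1)*(k + 3)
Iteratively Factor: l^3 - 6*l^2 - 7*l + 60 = (l - 5)*(l^2 - l - 12) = (l - 5)*(l + 3)*(l - 4)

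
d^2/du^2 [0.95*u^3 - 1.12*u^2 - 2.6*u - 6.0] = 5.7*u - 2.24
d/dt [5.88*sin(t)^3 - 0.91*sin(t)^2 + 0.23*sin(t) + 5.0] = (17.64*sin(t)^2 - 1.82*sin(t) + 0.23)*cos(t)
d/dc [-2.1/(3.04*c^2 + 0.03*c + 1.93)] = (12.768*c + 0.063)/(3.04*c^2 + 0.03*c + 1.93)^2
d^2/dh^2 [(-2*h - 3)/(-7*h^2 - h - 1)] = 2*((2*h + 3)*(14*h + 1)^2 - (42*h + 23)*(7*h^2 + h + 1))/(7*h^2 + h + 1)^3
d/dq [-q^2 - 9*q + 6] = -2*q - 9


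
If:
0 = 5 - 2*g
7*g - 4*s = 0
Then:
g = 5/2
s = 35/8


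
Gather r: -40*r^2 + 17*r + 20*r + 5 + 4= -40*r^2 + 37*r + 9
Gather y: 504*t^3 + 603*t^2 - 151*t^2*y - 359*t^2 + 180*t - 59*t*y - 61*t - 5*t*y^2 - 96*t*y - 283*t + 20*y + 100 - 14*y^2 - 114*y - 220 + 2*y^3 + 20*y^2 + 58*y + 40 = 504*t^3 + 244*t^2 - 164*t + 2*y^3 + y^2*(6 - 5*t) + y*(-151*t^2 - 155*t - 36) - 80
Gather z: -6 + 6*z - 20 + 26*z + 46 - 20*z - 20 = 12*z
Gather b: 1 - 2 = -1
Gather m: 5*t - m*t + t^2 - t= -m*t + t^2 + 4*t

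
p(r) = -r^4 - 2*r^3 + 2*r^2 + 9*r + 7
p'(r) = -4*r^3 - 6*r^2 + 4*r + 9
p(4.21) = -383.04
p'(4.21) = -378.98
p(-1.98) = -2.82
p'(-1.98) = 8.61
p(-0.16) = 5.62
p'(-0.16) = 8.22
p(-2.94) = -26.06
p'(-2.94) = 47.03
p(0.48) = 11.51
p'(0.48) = 9.10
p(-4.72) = -276.94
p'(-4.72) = 277.07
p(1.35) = 14.55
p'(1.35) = -6.38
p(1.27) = 14.96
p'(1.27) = -3.79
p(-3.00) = -29.00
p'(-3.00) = 51.00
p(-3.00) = -29.00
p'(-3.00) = 51.00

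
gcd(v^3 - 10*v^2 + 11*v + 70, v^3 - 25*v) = v - 5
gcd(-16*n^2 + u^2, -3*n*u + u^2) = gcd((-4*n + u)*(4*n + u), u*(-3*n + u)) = 1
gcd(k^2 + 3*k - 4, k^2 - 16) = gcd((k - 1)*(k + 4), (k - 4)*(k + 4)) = k + 4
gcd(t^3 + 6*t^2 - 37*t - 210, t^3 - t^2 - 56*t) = t + 7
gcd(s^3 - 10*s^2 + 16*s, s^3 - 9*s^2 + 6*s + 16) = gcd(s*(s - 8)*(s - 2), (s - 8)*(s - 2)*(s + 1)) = s^2 - 10*s + 16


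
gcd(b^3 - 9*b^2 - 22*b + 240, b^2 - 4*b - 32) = b - 8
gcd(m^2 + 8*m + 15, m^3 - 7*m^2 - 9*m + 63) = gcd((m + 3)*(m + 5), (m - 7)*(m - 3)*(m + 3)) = m + 3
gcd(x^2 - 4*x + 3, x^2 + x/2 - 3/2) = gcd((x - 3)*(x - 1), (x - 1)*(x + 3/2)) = x - 1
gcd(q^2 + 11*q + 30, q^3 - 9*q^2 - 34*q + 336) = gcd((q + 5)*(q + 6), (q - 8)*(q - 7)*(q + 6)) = q + 6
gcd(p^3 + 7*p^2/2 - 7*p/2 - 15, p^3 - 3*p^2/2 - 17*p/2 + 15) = p^2 + p - 6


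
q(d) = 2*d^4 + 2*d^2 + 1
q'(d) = 8*d^3 + 4*d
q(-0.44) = 1.46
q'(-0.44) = -2.44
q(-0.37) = 1.31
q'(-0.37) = -1.89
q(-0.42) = 1.42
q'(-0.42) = -2.27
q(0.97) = 4.65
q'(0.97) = 11.18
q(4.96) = 1260.68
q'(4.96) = 996.03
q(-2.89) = 157.22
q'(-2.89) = -204.66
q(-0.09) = 1.02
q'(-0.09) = -0.37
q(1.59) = 18.84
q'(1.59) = 38.52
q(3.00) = 181.00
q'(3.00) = 228.00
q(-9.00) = 13285.00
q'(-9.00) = -5868.00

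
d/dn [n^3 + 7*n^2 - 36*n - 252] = 3*n^2 + 14*n - 36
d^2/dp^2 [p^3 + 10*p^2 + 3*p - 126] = 6*p + 20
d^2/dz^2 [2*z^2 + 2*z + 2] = 4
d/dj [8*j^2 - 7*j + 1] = 16*j - 7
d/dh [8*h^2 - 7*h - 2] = 16*h - 7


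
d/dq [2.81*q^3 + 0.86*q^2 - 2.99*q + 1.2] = 8.43*q^2 + 1.72*q - 2.99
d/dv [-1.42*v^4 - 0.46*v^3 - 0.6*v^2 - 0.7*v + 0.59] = -5.68*v^3 - 1.38*v^2 - 1.2*v - 0.7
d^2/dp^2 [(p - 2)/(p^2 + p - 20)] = 2*((1 - 3*p)*(p^2 + p - 20) + (p - 2)*(2*p + 1)^2)/(p^2 + p - 20)^3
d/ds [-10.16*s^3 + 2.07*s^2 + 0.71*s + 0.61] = -30.48*s^2 + 4.14*s + 0.71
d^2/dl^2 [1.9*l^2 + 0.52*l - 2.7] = 3.80000000000000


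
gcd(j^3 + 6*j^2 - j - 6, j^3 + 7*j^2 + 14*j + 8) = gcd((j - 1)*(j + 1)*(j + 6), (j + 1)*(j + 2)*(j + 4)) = j + 1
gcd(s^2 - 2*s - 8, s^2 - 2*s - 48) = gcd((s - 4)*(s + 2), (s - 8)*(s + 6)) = 1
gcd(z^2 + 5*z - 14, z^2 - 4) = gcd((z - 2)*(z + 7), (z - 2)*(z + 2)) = z - 2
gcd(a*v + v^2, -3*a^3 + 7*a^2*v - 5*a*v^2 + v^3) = 1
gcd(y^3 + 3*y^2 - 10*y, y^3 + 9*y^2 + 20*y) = y^2 + 5*y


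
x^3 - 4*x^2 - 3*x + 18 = (x - 3)^2*(x + 2)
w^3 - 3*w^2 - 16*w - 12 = (w - 6)*(w + 1)*(w + 2)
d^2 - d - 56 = (d - 8)*(d + 7)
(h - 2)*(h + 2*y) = h^2 + 2*h*y - 2*h - 4*y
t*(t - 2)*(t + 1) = t^3 - t^2 - 2*t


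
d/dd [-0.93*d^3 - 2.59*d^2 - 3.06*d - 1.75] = -2.79*d^2 - 5.18*d - 3.06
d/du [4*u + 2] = 4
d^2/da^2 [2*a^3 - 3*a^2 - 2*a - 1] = 12*a - 6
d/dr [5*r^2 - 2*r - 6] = 10*r - 2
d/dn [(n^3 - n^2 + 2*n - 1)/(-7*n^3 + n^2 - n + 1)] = (-6*n^4 + 26*n^3 - 19*n^2 + 1)/(49*n^6 - 14*n^5 + 15*n^4 - 16*n^3 + 3*n^2 - 2*n + 1)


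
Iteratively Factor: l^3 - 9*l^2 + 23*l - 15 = (l - 1)*(l^2 - 8*l + 15) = (l - 3)*(l - 1)*(l - 5)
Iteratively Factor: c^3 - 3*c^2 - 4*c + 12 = (c - 3)*(c^2 - 4) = (c - 3)*(c - 2)*(c + 2)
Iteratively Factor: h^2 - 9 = (h - 3)*(h + 3)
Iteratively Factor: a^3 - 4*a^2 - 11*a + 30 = (a + 3)*(a^2 - 7*a + 10) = (a - 2)*(a + 3)*(a - 5)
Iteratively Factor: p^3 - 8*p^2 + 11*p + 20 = (p + 1)*(p^2 - 9*p + 20) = (p - 4)*(p + 1)*(p - 5)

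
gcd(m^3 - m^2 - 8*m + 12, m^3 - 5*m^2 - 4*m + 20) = m - 2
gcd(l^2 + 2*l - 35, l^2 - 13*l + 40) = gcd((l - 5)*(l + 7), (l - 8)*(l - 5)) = l - 5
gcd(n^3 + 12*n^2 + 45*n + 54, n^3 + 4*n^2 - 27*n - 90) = n^2 + 9*n + 18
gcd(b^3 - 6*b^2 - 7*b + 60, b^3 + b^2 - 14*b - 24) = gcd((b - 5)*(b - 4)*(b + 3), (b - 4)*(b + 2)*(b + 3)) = b^2 - b - 12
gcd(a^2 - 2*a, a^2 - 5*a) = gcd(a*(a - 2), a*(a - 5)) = a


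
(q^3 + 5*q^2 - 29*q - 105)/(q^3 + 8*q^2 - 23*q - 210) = (q + 3)/(q + 6)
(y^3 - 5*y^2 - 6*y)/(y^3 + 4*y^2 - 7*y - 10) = y*(y - 6)/(y^2 + 3*y - 10)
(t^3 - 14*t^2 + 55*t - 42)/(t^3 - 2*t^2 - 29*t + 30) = (t - 7)/(t + 5)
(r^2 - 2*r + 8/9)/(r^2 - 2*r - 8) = (-r^2 + 2*r - 8/9)/(-r^2 + 2*r + 8)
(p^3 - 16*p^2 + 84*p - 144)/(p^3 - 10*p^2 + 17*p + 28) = (p^2 - 12*p + 36)/(p^2 - 6*p - 7)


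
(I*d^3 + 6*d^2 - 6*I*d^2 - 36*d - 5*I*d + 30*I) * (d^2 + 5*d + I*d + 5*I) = I*d^5 + 5*d^4 - I*d^4 - 5*d^3 - 29*I*d^3 - 145*d^2 - I*d^2 - 5*d - 30*I*d - 150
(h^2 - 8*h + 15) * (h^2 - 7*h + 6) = h^4 - 15*h^3 + 77*h^2 - 153*h + 90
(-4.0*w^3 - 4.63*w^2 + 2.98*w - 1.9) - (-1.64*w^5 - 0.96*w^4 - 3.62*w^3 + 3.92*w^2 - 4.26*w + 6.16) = 1.64*w^5 + 0.96*w^4 - 0.38*w^3 - 8.55*w^2 + 7.24*w - 8.06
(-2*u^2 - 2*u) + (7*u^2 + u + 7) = 5*u^2 - u + 7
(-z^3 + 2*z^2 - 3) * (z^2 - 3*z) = -z^5 + 5*z^4 - 6*z^3 - 3*z^2 + 9*z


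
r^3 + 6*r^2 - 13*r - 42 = (r - 3)*(r + 2)*(r + 7)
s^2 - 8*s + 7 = (s - 7)*(s - 1)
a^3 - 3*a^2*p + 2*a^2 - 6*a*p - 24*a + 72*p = (a - 4)*(a + 6)*(a - 3*p)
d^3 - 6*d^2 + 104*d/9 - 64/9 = (d - 8/3)*(d - 2)*(d - 4/3)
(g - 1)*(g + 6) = g^2 + 5*g - 6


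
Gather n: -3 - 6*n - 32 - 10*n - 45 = -16*n - 80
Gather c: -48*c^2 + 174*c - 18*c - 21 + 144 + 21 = -48*c^2 + 156*c + 144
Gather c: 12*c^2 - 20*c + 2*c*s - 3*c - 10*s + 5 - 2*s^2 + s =12*c^2 + c*(2*s - 23) - 2*s^2 - 9*s + 5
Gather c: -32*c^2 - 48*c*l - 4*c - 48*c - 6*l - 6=-32*c^2 + c*(-48*l - 52) - 6*l - 6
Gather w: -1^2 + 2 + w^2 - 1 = w^2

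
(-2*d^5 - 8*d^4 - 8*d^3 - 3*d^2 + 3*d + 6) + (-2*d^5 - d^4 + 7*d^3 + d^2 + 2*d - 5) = -4*d^5 - 9*d^4 - d^3 - 2*d^2 + 5*d + 1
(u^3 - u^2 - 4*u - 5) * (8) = 8*u^3 - 8*u^2 - 32*u - 40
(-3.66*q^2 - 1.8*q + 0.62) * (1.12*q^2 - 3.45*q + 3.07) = -4.0992*q^4 + 10.611*q^3 - 4.3318*q^2 - 7.665*q + 1.9034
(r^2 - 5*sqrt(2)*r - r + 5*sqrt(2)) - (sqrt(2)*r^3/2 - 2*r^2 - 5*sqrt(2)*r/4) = -sqrt(2)*r^3/2 + 3*r^2 - 15*sqrt(2)*r/4 - r + 5*sqrt(2)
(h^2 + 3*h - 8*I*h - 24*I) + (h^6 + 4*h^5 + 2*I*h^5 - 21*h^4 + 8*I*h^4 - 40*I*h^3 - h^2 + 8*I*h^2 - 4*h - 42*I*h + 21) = h^6 + 4*h^5 + 2*I*h^5 - 21*h^4 + 8*I*h^4 - 40*I*h^3 + 8*I*h^2 - h - 50*I*h + 21 - 24*I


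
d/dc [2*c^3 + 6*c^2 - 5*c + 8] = 6*c^2 + 12*c - 5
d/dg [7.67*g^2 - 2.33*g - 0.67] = 15.34*g - 2.33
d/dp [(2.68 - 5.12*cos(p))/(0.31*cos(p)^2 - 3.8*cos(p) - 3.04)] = (-1.5872*cos(p)^2 + 1.6616*cos(p) - 25.7488)*sin(p)/(0.0961*cos(p)^4 - 2.356*cos(p)^3 + 12.5552*cos(p)^2 + 23.104*cos(p) + 9.2416)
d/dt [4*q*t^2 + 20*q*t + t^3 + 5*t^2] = 8*q*t + 20*q + 3*t^2 + 10*t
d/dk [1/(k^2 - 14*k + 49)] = 2*(7 - k)/(k^2 - 14*k + 49)^2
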